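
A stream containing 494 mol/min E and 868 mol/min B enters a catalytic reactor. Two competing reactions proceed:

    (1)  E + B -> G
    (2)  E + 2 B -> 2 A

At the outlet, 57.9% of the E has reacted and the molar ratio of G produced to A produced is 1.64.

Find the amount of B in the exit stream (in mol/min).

Conversion of E: E consumed = 0.579 × 494 = 286 mol/min = 1ξ₁ + 1ξ₂.
Selectivity: 1ξ₁ / (2ξ₂) = 1.64 → ξ₁ = 3.28 ξ₂.
Substitute: (1·3.28 + 1) ξ₂ = 286 → ξ₂ = 66.83 mol/min, ξ₁ = 219.2 mol/min.
Outlet amounts (n = n₀ + Σ ν·ξ):
  E: 494 − 1(219.2) − 1(66.83) = 208
  B: 868 − 1(219.2) − 2(66.83) = 515.1
  G: 0 + 1(219.2) = 219.2
  A: 0 + 2(66.83) = 133.7

515 mol/min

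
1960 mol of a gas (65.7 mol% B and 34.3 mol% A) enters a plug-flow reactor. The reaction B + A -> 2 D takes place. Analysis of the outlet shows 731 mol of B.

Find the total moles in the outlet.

For B: n = n₀ − 1ξ → 731 = 1288 − 1ξ, giving ξ = 556.7 mol.
Outlet amounts (n = n₀ + ν ξ):
  B: 1288 − 1(556.7) = 731
  A: 672.3 − 1(556.7) = 115.6
  D: 0 + 2(556.7) = 1113
Total out = 731 + 115.6 + 1113 = 1960 mol.

1960 mol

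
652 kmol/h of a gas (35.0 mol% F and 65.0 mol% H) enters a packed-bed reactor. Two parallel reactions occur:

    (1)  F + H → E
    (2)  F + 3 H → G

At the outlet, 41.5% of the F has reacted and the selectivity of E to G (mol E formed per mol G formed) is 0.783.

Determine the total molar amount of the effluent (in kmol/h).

Conversion of F: F consumed = 0.415 × 228.2 = 94.7 kmol/h = 1ξ₁ + 1ξ₂.
Selectivity: 1ξ₁ / (1ξ₂) = 0.783 → ξ₁ = 0.783 ξ₂.
Substitute: (1·0.783 + 1) ξ₂ = 94.7 → ξ₂ = 53.11 kmol/h, ξ₁ = 41.59 kmol/h.
Outlet amounts (n = n₀ + Σ ν·ξ):
  F: 228.2 − 1(41.59) − 1(53.11) = 133.5
  H: 423.8 − 1(41.59) − 3(53.11) = 222.9
  E: 0 + 1(41.59) = 41.59
  G: 0 + 1(53.11) = 53.11
Total out = 133.5 + 222.9 + 41.59 + 53.11 = 451.1 kmol/h.

451 kmol/h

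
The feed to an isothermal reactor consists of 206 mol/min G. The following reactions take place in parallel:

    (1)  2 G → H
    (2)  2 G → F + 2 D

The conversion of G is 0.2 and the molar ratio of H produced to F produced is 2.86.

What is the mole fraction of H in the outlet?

Conversion of G: G consumed = 0.2 × 206 = 41.2 mol/min = 2ξ₁ + 2ξ₂.
Selectivity: 1ξ₁ / (1ξ₂) = 2.86 → ξ₁ = 2.86 ξ₂.
Substitute: (2·2.86 + 2) ξ₂ = 41.2 → ξ₂ = 5.337 mol/min, ξ₁ = 15.26 mol/min.
Outlet amounts (n = n₀ + Σ ν·ξ):
  G: 206 − 2(15.26) − 2(5.337) = 164.8
  H: 0 + 1(15.26) = 15.26
  F: 0 + 1(5.337) = 5.337
  D: 0 + 2(5.337) = 10.67
Total out = 196.1 mol/min; y_H = 15.26 / 196.1 = 0.07784.

0.0778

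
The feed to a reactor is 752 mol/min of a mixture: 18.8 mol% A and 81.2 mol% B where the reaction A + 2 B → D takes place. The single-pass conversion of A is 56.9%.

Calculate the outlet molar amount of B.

450 mol/min

A reacted = 0.569 × 141.4 = 80.44 mol/min; ν_A = −1, so ξ = 80.44/1 = 80.44 mol/min.
Outlet amounts (n = n₀ + ν ξ):
  A: 141.4 − 1(80.44) = 60.93
  B: 610.6 − 2(80.44) = 449.7
  D: 0 + 1(80.44) = 80.44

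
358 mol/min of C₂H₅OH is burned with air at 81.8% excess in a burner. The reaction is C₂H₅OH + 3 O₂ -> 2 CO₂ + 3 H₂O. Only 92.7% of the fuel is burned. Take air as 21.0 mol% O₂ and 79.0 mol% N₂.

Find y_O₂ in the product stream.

0.0958

Stoichiometric O₂ = 3 × 358 = 1074 mol/min; O₂ fed = 1074 × 1.818 = 1953 mol/min.
N₂ fed = 1953 × 79/21 = 7345 mol/min.
Fuel reacted = 0.927 × 358 → ξ = 331.9 mol/min.
Outlet (n = n₀ + ν ξ):
  C₂H₅OH: 358 − 1(331.9) = 26.13
  O₂: 1953 − 3(331.9) = 956.9
  N₂: 7345 (inert)
  CO₂: 0 + 2(331.9) = 663.7
  H₂O: 0 + 3(331.9) = 995.6
Total out = 9988 mol/min; y_O₂ = 956.9 / 9988 = 0.09581.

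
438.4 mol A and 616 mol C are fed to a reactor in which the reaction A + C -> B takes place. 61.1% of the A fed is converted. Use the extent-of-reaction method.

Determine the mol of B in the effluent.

A reacted = 0.611 × 438.4 = 267.9 mol; ν_A = −1, so ξ = 267.9/1 = 267.9 mol.
Outlet amounts (n = n₀ + ν ξ):
  A: 438.4 − 1(267.9) = 170.5
  C: 616 − 1(267.9) = 348.1
  B: 0 + 1(267.9) = 267.9

268 mol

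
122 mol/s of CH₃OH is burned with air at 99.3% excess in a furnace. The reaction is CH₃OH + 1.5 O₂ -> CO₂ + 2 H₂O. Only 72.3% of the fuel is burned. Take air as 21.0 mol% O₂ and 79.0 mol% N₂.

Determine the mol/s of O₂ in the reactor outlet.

232 mol/s

Stoichiometric O₂ = 1.5 × 122 = 183 mol/s; O₂ fed = 183 × 1.993 = 364.7 mol/s.
N₂ fed = 364.7 × 79/21 = 1372 mol/s.
Fuel reacted = 0.723 × 122 → ξ = 88.21 mol/s.
Outlet (n = n₀ + ν ξ):
  CH₃OH: 122 − 1(88.21) = 33.79
  O₂: 364.7 − 1.5(88.21) = 232.4
  N₂: 1372 (inert)
  CO₂: 0 + 1(88.21) = 88.21
  H₂O: 0 + 2(88.21) = 176.4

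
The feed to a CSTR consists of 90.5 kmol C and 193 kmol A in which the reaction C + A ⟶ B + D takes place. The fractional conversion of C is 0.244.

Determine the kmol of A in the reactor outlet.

C reacted = 0.244 × 90.5 = 22.08 kmol; ν_C = −1, so ξ = 22.08/1 = 22.08 kmol.
Outlet amounts (n = n₀ + ν ξ):
  C: 90.5 − 1(22.08) = 68.42
  A: 193 − 1(22.08) = 170.9
  B: 0 + 1(22.08) = 22.08
  D: 0 + 1(22.08) = 22.08

171 kmol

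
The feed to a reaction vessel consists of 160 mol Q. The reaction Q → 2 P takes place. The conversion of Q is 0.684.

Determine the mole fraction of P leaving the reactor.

Q reacted = 0.684 × 160 = 109.4 mol; ν_Q = −1, so ξ = 109.4/1 = 109.4 mol.
Outlet amounts (n = n₀ + ν ξ):
  Q: 160 − 1(109.4) = 50.56
  P: 0 + 2(109.4) = 218.9
Total out = 269.4 mol; y_P = 218.9 / 269.4 = 0.8124.

0.812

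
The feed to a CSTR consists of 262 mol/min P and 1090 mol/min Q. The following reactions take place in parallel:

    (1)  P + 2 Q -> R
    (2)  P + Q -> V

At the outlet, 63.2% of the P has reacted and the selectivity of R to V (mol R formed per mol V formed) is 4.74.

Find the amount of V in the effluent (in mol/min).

28.8 mol/min

Conversion of P: P consumed = 0.632 × 262 = 165.6 mol/min = 1ξ₁ + 1ξ₂.
Selectivity: 1ξ₁ / (1ξ₂) = 4.74 → ξ₁ = 4.74 ξ₂.
Substitute: (1·4.74 + 1) ξ₂ = 165.6 → ξ₂ = 28.85 mol/min, ξ₁ = 136.7 mol/min.
Outlet amounts (n = n₀ + Σ ν·ξ):
  P: 262 − 1(136.7) − 1(28.85) = 96.42
  Q: 1090 − 2(136.7) − 1(28.85) = 787.7
  R: 0 + 1(136.7) = 136.7
  V: 0 + 1(28.85) = 28.85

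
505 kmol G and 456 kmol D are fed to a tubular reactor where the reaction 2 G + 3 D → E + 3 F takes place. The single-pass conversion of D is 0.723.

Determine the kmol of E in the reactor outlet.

110 kmol

D reacted = 0.723 × 456 = 329.7 kmol; ν_D = −3, so ξ = 329.7/3 = 109.9 kmol.
Outlet amounts (n = n₀ + ν ξ):
  G: 505 − 2(109.9) = 285.2
  D: 456 − 3(109.9) = 126.3
  E: 0 + 1(109.9) = 109.9
  F: 0 + 3(109.9) = 329.7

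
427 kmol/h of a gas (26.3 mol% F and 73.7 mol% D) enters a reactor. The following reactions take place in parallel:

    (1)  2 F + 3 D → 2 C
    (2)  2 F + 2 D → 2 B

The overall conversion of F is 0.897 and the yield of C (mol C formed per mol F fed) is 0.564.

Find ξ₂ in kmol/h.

Yield of C: 2ξ₁ / 112.3 = 0.564 → ξ₁ = 31.67 kmol/h.
Conversion of F: 2ξ₁ + 2ξ₂ = 0.897 × 112.3 = 100.7 → ξ₂ = 18.7 kmol/h.
Outlet amounts (n = n₀ + Σ ν·ξ):
  F: 112.3 − 2(31.67) − 2(18.7) = 11.57
  D: 314.7 − 3(31.67) − 2(18.7) = 182.3
  C: 0 + 2(31.67) = 63.34
  B: 0 + 2(18.7) = 37.4

ξ₂ = 18.7 kmol/h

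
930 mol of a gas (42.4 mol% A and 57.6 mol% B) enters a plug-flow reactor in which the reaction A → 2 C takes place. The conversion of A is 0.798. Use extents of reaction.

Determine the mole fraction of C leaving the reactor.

0.506

A reacted = 0.798 × 394.3 = 314.7 mol; ν_A = −1, so ξ = 314.7/1 = 314.7 mol.
Outlet amounts (n = n₀ + ν ξ):
  A: 394.3 − 1(314.7) = 79.65
  C: 0 + 2(314.7) = 629.3
  B: 535.7 (inert)
Total out = 1245 mol; y_C = 629.3 / 1245 = 0.5056.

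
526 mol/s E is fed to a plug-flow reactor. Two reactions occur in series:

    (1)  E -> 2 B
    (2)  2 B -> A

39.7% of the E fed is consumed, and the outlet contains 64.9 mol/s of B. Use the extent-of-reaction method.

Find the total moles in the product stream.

558 mol/s

Conversion of E: E consumed = 1ξ₁ = 0.397 × 526 → ξ₁ = 208.8 mol/s.
B balance: n_B = 0 + 2ξ₁ − 2ξ₂ = 64.9 → ξ₂ = (2·208.8 − 64.9)/2 = 176.4 mol/s.
Outlet amounts (n = n₀ + Σ ν·ξ):
  E: 526 − 1(208.8) = 317.2
  B: 0 + 2(208.8) − 2(176.4) = 64.9
  A: 0 + 1(176.4) = 176.4
Total out = 317.2 + 64.9 + 176.4 = 558.5 mol/s.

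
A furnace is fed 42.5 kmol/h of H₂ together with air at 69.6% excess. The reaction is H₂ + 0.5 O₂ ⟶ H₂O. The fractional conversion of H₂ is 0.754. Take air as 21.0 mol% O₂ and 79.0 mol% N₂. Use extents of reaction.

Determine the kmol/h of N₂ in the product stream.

Stoichiometric O₂ = 0.5 × 42.5 = 21.25 kmol/h; O₂ fed = 21.25 × 1.696 = 36.04 kmol/h.
N₂ fed = 36.04 × 79/21 = 135.6 kmol/h.
Fuel reacted = 0.754 × 42.5 → ξ = 32.05 kmol/h.
Outlet (n = n₀ + ν ξ):
  H₂: 42.5 − 1(32.05) = 10.45
  O₂: 36.04 − 0.5(32.05) = 20.02
  N₂: 135.6 (inert)
  H₂O: 0 + 1(32.05) = 32.05

136 kmol/h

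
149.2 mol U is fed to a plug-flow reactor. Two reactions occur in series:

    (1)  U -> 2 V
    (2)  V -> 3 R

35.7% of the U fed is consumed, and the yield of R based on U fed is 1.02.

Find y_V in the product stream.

Conversion of U: U consumed = 1ξ₁ = 0.357 × 149.2 → ξ₁ = 53.26 mol.
Yield of R: 3ξ₂ / 149.2 = 1.02 → ξ₂ = 50.73 mol.
Outlet amounts (n = n₀ + Σ ν·ξ):
  U: 149.2 − 1(53.26) = 95.94
  V: 0 + 2(53.26) − 1(50.73) = 55.8
  R: 0 + 3(50.73) = 152.2
Total out = 303.9 mol; y_V = 55.8 / 303.9 = 0.1836.

0.184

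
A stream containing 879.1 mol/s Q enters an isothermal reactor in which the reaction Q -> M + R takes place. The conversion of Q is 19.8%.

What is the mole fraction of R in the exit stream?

0.165

Q reacted = 0.198 × 879.1 = 174.1 mol/s; ν_Q = −1, so ξ = 174.1/1 = 174.1 mol/s.
Outlet amounts (n = n₀ + ν ξ):
  Q: 879.1 − 1(174.1) = 705
  M: 0 + 1(174.1) = 174.1
  R: 0 + 1(174.1) = 174.1
Total out = 1053 mol/s; y_R = 174.1 / 1053 = 0.1653.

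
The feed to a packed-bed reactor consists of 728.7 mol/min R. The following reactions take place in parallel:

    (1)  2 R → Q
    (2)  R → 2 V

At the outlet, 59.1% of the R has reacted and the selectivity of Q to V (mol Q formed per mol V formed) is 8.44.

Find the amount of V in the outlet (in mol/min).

Conversion of R: R consumed = 0.591 × 728.7 = 430.7 mol/min = 2ξ₁ + 1ξ₂.
Selectivity: 1ξ₁ / (2ξ₂) = 8.44 → ξ₁ = 16.88 ξ₂.
Substitute: (2·16.88 + 1) ξ₂ = 430.7 → ξ₂ = 12.39 mol/min, ξ₁ = 209.1 mol/min.
Outlet amounts (n = n₀ + Σ ν·ξ):
  R: 728.7 − 2(209.1) − 1(12.39) = 298
  Q: 0 + 1(209.1) = 209.1
  V: 0 + 2(12.39) = 24.78

24.8 mol/min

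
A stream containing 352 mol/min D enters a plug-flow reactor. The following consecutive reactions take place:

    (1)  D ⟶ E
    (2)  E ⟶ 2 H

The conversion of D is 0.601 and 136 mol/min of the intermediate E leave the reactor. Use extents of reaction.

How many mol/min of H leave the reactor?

Conversion of D: D consumed = 1ξ₁ = 0.601 × 352 → ξ₁ = 211.6 mol/min.
E balance: n_E = 0 + 1ξ₁ − 1ξ₂ = 136 → ξ₂ = (1·211.6 − 136)/1 = 75.55 mol/min.
Outlet amounts (n = n₀ + Σ ν·ξ):
  D: 352 − 1(211.6) = 140.4
  E: 0 + 1(211.6) − 1(75.55) = 136
  H: 0 + 2(75.55) = 151.1

151 mol/min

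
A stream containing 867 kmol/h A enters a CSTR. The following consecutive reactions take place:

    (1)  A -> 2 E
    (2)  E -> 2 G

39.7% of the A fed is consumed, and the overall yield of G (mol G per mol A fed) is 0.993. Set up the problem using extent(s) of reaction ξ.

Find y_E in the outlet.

0.157

Conversion of A: A consumed = 1ξ₁ = 0.397 × 867 → ξ₁ = 344.2 kmol/h.
Yield of G: 2ξ₂ / 867 = 0.993 → ξ₂ = 430.5 kmol/h.
Outlet amounts (n = n₀ + Σ ν·ξ):
  A: 867 − 1(344.2) = 522.8
  E: 0 + 2(344.2) − 1(430.5) = 257.9
  G: 0 + 2(430.5) = 860.9
Total out = 1642 kmol/h; y_E = 257.9 / 1642 = 0.1571.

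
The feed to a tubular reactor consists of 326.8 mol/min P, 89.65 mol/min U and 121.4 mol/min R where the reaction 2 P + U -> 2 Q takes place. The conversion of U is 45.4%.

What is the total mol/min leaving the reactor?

497 mol/min

U reacted = 0.454 × 89.65 = 40.7 mol/min; ν_U = −1, so ξ = 40.7/1 = 40.7 mol/min.
Outlet amounts (n = n₀ + ν ξ):
  P: 326.8 − 2(40.7) = 245.4
  U: 89.65 − 1(40.7) = 48.95
  Q: 0 + 2(40.7) = 81.4
  R: 121.4 (inert)
Total out = 245.4 + 48.95 + 81.4 + 121.4 = 497.1 mol/min.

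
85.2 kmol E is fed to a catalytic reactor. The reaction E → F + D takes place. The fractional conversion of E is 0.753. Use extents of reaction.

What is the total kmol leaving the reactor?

149 kmol

E reacted = 0.753 × 85.2 = 64.16 kmol; ν_E = −1, so ξ = 64.16/1 = 64.16 kmol.
Outlet amounts (n = n₀ + ν ξ):
  E: 85.2 − 1(64.16) = 21.04
  F: 0 + 1(64.16) = 64.16
  D: 0 + 1(64.16) = 64.16
Total out = 21.04 + 64.16 + 64.16 = 149.4 kmol.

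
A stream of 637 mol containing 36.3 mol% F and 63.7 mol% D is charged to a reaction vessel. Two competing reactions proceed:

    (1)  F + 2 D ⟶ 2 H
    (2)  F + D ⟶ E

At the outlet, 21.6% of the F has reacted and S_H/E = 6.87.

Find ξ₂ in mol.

Conversion of F: F consumed = 0.216 × 231.2 = 49.95 mol = 1ξ₁ + 1ξ₂.
Selectivity: 2ξ₁ / (1ξ₂) = 6.87 → ξ₁ = 3.435 ξ₂.
Substitute: (1·3.435 + 1) ξ₂ = 49.95 → ξ₂ = 11.26 mol, ξ₁ = 38.68 mol.
Outlet amounts (n = n₀ + Σ ν·ξ):
  F: 231.2 − 1(38.68) − 1(11.26) = 181.3
  D: 405.8 − 2(38.68) − 1(11.26) = 317.1
  H: 0 + 2(38.68) = 77.37
  E: 0 + 1(11.26) = 11.26

ξ₂ = 11.3 mol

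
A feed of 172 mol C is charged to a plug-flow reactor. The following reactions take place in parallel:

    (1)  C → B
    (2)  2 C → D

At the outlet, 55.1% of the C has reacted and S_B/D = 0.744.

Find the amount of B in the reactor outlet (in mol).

25.7 mol

Conversion of C: C consumed = 0.551 × 172 = 94.77 mol = 1ξ₁ + 2ξ₂.
Selectivity: 1ξ₁ / (1ξ₂) = 0.744 → ξ₁ = 0.744 ξ₂.
Substitute: (1·0.744 + 2) ξ₂ = 94.77 → ξ₂ = 34.54 mol, ξ₁ = 25.7 mol.
Outlet amounts (n = n₀ + Σ ν·ξ):
  C: 172 − 1(25.7) − 2(34.54) = 77.23
  B: 0 + 1(25.7) = 25.7
  D: 0 + 1(34.54) = 34.54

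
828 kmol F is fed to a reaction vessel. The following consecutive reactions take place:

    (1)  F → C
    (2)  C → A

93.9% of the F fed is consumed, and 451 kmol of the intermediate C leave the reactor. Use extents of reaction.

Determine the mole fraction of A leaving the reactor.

Conversion of F: F consumed = 1ξ₁ = 0.939 × 828 → ξ₁ = 777.5 kmol.
C balance: n_C = 0 + 1ξ₁ − 1ξ₂ = 451 → ξ₂ = (1·777.5 − 451)/1 = 326.5 kmol.
Outlet amounts (n = n₀ + Σ ν·ξ):
  F: 828 − 1(777.5) = 50.51
  C: 0 + 1(777.5) − 1(326.5) = 451
  A: 0 + 1(326.5) = 326.5
Total out = 828 kmol; y_A = 326.5 / 828 = 0.3943.

0.394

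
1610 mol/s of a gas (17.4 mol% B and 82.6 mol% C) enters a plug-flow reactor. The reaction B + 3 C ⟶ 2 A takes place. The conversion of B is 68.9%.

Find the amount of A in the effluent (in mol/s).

386 mol/s

B reacted = 0.689 × 280.1 = 193 mol/s; ν_B = −1, so ξ = 193/1 = 193 mol/s.
Outlet amounts (n = n₀ + ν ξ):
  B: 280.1 − 1(193) = 87.12
  C: 1330 − 3(193) = 750.8
  A: 0 + 2(193) = 386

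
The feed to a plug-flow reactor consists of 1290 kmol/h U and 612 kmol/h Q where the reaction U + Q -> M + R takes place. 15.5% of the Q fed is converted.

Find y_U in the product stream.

0.628

Q reacted = 0.155 × 612 = 94.86 kmol/h; ν_Q = −1, so ξ = 94.86/1 = 94.86 kmol/h.
Outlet amounts (n = n₀ + ν ξ):
  U: 1290 − 1(94.86) = 1195
  Q: 612 − 1(94.86) = 517.1
  M: 0 + 1(94.86) = 94.86
  R: 0 + 1(94.86) = 94.86
Total out = 1902 kmol/h; y_U = 1195 / 1902 = 0.6284.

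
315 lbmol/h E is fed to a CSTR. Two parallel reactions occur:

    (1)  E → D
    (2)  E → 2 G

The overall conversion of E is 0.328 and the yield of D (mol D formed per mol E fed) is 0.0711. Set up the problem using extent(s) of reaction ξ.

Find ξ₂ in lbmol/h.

ξ₂ = 80.9 lbmol/h

Yield of D: 1ξ₁ / 315 = 0.0711 → ξ₁ = 22.4 lbmol/h.
Conversion of E: 1ξ₁ + 1ξ₂ = 0.328 × 315 = 103.3 → ξ₂ = 80.92 lbmol/h.
Outlet amounts (n = n₀ + Σ ν·ξ):
  E: 315 − 1(22.4) − 1(80.92) = 211.7
  D: 0 + 1(22.4) = 22.4
  G: 0 + 2(80.92) = 161.8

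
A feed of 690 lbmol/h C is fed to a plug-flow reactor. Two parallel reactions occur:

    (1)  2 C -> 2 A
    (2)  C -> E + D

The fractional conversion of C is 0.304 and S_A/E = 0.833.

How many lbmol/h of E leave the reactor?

Conversion of C: C consumed = 0.304 × 690 = 209.8 lbmol/h = 2ξ₁ + 1ξ₂.
Selectivity: 2ξ₁ / (1ξ₂) = 0.833 → ξ₁ = 0.4165 ξ₂.
Substitute: (2·0.4165 + 1) ξ₂ = 209.8 → ξ₂ = 114.4 lbmol/h, ξ₁ = 47.66 lbmol/h.
Outlet amounts (n = n₀ + Σ ν·ξ):
  C: 690 − 2(47.66) − 1(114.4) = 480.2
  A: 0 + 2(47.66) = 95.32
  E: 0 + 1(114.4) = 114.4
  D: 0 + 1(114.4) = 114.4

114 lbmol/h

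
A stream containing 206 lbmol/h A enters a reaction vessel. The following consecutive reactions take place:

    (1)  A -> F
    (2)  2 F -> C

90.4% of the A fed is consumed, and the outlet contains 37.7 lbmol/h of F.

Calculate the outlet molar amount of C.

74.3 lbmol/h

Conversion of A: A consumed = 1ξ₁ = 0.904 × 206 → ξ₁ = 186.2 lbmol/h.
F balance: n_F = 0 + 1ξ₁ − 2ξ₂ = 37.7 → ξ₂ = (1·186.2 − 37.7)/2 = 74.26 lbmol/h.
Outlet amounts (n = n₀ + Σ ν·ξ):
  A: 206 − 1(186.2) = 19.78
  F: 0 + 1(186.2) − 2(74.26) = 37.7
  C: 0 + 1(74.26) = 74.26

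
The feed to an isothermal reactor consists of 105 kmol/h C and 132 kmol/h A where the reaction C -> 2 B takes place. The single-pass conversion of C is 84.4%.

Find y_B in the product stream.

C reacted = 0.844 × 105 = 88.62 kmol/h; ν_C = −1, so ξ = 88.62/1 = 88.62 kmol/h.
Outlet amounts (n = n₀ + ν ξ):
  C: 105 − 1(88.62) = 16.38
  B: 0 + 2(88.62) = 177.2
  A: 132 (inert)
Total out = 325.6 kmol/h; y_B = 177.2 / 325.6 = 0.5443.

0.544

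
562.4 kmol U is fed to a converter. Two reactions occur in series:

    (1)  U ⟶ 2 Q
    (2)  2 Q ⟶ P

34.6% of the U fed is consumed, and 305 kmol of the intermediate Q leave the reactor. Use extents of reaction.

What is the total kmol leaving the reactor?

715 kmol

Conversion of U: U consumed = 1ξ₁ = 0.346 × 562.4 → ξ₁ = 194.6 kmol.
Q balance: n_Q = 0 + 2ξ₁ − 2ξ₂ = 305 → ξ₂ = (2·194.6 − 305)/2 = 42.09 kmol.
Outlet amounts (n = n₀ + Σ ν·ξ):
  U: 562.4 − 1(194.6) = 367.8
  Q: 0 + 2(194.6) − 2(42.09) = 305
  P: 0 + 1(42.09) = 42.09
Total out = 367.8 + 305 + 42.09 = 714.9 kmol.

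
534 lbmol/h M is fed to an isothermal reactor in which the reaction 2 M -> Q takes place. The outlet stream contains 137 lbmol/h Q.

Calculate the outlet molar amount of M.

260 lbmol/h

For Q: n = n₀ + 1ξ → 137 = 0 + 1ξ, giving ξ = 137 lbmol/h.
Outlet amounts (n = n₀ + ν ξ):
  M: 534 − 2(137) = 260
  Q: 0 + 1(137) = 137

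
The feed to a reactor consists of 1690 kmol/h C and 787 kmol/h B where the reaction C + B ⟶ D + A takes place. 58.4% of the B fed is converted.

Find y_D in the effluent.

0.186

B reacted = 0.584 × 787 = 459.6 kmol/h; ν_B = −1, so ξ = 459.6/1 = 459.6 kmol/h.
Outlet amounts (n = n₀ + ν ξ):
  C: 1690 − 1(459.6) = 1230
  B: 787 − 1(459.6) = 327.4
  D: 0 + 1(459.6) = 459.6
  A: 0 + 1(459.6) = 459.6
Total out = 2477 kmol/h; y_D = 459.6 / 2477 = 0.1856.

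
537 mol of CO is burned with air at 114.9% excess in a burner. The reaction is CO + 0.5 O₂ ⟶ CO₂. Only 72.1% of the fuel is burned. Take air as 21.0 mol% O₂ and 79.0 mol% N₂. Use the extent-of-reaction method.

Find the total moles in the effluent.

Stoichiometric O₂ = 0.5 × 537 = 268.5 mol; O₂ fed = 268.5 × 2.149 = 577 mol.
N₂ fed = 577 × 79/21 = 2171 mol.
Fuel reacted = 0.721 × 537 → ξ = 387.2 mol.
Outlet (n = n₀ + ν ξ):
  CO: 537 − 1(387.2) = 149.8
  O₂: 577 − 0.5(387.2) = 383.4
  N₂: 2171 (inert)
  CO₂: 0 + 1(387.2) = 387.2
Total out = 149.8 + 383.4 + 2171 + 387.2 = 3091 mol.

3090 mol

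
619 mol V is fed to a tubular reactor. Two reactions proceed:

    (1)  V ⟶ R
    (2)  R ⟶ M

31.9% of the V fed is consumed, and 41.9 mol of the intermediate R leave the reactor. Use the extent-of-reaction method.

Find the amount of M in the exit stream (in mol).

156 mol

Conversion of V: V consumed = 1ξ₁ = 0.319 × 619 → ξ₁ = 197.5 mol.
R balance: n_R = 0 + 1ξ₁ − 1ξ₂ = 41.9 → ξ₂ = (1·197.5 − 41.9)/1 = 155.6 mol.
Outlet amounts (n = n₀ + Σ ν·ξ):
  V: 619 − 1(197.5) = 421.5
  R: 0 + 1(197.5) − 1(155.6) = 41.9
  M: 0 + 1(155.6) = 155.6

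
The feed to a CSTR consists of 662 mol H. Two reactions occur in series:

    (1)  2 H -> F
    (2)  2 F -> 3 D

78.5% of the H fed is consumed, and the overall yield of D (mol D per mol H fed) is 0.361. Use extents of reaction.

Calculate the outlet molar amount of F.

Conversion of H: H consumed = 2ξ₁ = 0.785 × 662 → ξ₁ = 259.8 mol.
Yield of D: 3ξ₂ / 662 = 0.361 → ξ₂ = 79.66 mol.
Outlet amounts (n = n₀ + Σ ν·ξ):
  H: 662 − 2(259.8) = 142.3
  F: 0 + 1(259.8) − 2(79.66) = 100.5
  D: 0 + 3(79.66) = 239

101 mol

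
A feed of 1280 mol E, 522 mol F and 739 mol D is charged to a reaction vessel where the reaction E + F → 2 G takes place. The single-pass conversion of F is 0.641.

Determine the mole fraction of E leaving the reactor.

0.372

F reacted = 0.641 × 522 = 334.6 mol; ν_F = −1, so ξ = 334.6/1 = 334.6 mol.
Outlet amounts (n = n₀ + ν ξ):
  E: 1280 − 1(334.6) = 945.4
  F: 522 − 1(334.6) = 187.4
  G: 0 + 2(334.6) = 669.2
  D: 739 (inert)
Total out = 2541 mol; y_E = 945.4 / 2541 = 0.3721.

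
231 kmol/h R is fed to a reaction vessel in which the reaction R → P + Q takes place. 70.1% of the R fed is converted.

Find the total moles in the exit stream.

393 kmol/h

R reacted = 0.701 × 231 = 161.9 kmol/h; ν_R = −1, so ξ = 161.9/1 = 161.9 kmol/h.
Outlet amounts (n = n₀ + ν ξ):
  R: 231 − 1(161.9) = 69.07
  P: 0 + 1(161.9) = 161.9
  Q: 0 + 1(161.9) = 161.9
Total out = 69.07 + 161.9 + 161.9 = 392.9 kmol/h.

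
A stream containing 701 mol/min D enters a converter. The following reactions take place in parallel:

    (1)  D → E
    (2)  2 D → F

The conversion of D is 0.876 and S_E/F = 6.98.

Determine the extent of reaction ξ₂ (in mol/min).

ξ₂ = 68.4 mol/min

Conversion of D: D consumed = 0.876 × 701 = 614.1 mol/min = 1ξ₁ + 2ξ₂.
Selectivity: 1ξ₁ / (1ξ₂) = 6.98 → ξ₁ = 6.98 ξ₂.
Substitute: (1·6.98 + 2) ξ₂ = 614.1 → ξ₂ = 68.38 mol/min, ξ₁ = 477.3 mol/min.
Outlet amounts (n = n₀ + Σ ν·ξ):
  D: 701 − 1(477.3) − 2(68.38) = 86.92
  E: 0 + 1(477.3) = 477.3
  F: 0 + 1(68.38) = 68.38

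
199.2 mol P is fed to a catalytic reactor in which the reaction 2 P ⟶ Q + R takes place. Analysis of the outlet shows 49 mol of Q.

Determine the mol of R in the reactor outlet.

For Q: n = n₀ + 1ξ → 49 = 0 + 1ξ, giving ξ = 49 mol.
Outlet amounts (n = n₀ + ν ξ):
  P: 199.2 − 2(49) = 101.2
  Q: 0 + 1(49) = 49
  R: 0 + 1(49) = 49

49 mol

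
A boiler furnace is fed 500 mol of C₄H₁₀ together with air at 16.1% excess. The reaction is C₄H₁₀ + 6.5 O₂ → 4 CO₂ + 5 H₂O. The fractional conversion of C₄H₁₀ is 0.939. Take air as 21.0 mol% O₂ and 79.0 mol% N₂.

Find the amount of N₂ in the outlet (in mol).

14200 mol

Stoichiometric O₂ = 6.5 × 500 = 3250 mol; O₂ fed = 3250 × 1.161 = 3773 mol.
N₂ fed = 3773 × 79/21 = 14190 mol.
Fuel reacted = 0.939 × 500 → ξ = 469.5 mol.
Outlet (n = n₀ + ν ξ):
  C₄H₁₀: 500 − 1(469.5) = 30.5
  O₂: 3773 − 6.5(469.5) = 721.5
  N₂: 14190 (inert)
  CO₂: 0 + 4(469.5) = 1878
  H₂O: 0 + 5(469.5) = 2348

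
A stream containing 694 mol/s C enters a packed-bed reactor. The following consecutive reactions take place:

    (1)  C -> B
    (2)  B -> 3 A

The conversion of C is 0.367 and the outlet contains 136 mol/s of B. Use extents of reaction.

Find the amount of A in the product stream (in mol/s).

Conversion of C: C consumed = 1ξ₁ = 0.367 × 694 → ξ₁ = 254.7 mol/s.
B balance: n_B = 0 + 1ξ₁ − 1ξ₂ = 136 → ξ₂ = (1·254.7 − 136)/1 = 118.7 mol/s.
Outlet amounts (n = n₀ + Σ ν·ξ):
  C: 694 − 1(254.7) = 439.3
  B: 0 + 1(254.7) − 1(118.7) = 136
  A: 0 + 3(118.7) = 356.1

356 mol/s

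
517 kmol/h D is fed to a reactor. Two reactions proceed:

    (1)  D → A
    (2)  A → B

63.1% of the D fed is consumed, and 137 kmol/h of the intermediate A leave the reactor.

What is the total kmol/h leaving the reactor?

Conversion of D: D consumed = 1ξ₁ = 0.631 × 517 → ξ₁ = 326.2 kmol/h.
A balance: n_A = 0 + 1ξ₁ − 1ξ₂ = 137 → ξ₂ = (1·326.2 − 137)/1 = 189.2 kmol/h.
Outlet amounts (n = n₀ + Σ ν·ξ):
  D: 517 − 1(326.2) = 190.8
  A: 0 + 1(326.2) − 1(189.2) = 137
  B: 0 + 1(189.2) = 189.2
Total out = 190.8 + 137 + 189.2 = 517 kmol/h.

517 kmol/h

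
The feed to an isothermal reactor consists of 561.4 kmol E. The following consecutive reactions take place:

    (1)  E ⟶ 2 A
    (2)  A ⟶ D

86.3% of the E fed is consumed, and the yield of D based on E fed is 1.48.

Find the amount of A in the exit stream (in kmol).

138 kmol

Conversion of E: E consumed = 1ξ₁ = 0.863 × 561.4 → ξ₁ = 484.5 kmol.
Yield of D: 1ξ₂ / 561.4 = 1.48 → ξ₂ = 830.9 kmol.
Outlet amounts (n = n₀ + Σ ν·ξ):
  E: 561.4 − 1(484.5) = 76.91
  A: 0 + 2(484.5) − 1(830.9) = 138.1
  D: 0 + 1(830.9) = 830.9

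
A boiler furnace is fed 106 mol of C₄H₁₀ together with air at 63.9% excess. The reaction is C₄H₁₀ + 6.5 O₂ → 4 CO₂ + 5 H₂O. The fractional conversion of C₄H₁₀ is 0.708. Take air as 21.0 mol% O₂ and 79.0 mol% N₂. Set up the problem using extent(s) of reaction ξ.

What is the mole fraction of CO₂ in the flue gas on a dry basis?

Stoichiometric O₂ = 6.5 × 106 = 689 mol; O₂ fed = 689 × 1.639 = 1129 mol.
N₂ fed = 1129 × 79/21 = 4248 mol.
Fuel reacted = 0.708 × 106 → ξ = 75.05 mol.
Outlet (n = n₀ + ν ξ):
  C₄H₁₀: 106 − 1(75.05) = 30.95
  O₂: 1129 − 6.5(75.05) = 641.5
  N₂: 4248 (inert)
  CO₂: 0 + 4(75.05) = 300.2
  H₂O: 0 + 5(75.05) = 375.2
Dry total = 5221 mol; y_CO₂ (dry) = 300.2 / 5221 = 0.0575.

0.0575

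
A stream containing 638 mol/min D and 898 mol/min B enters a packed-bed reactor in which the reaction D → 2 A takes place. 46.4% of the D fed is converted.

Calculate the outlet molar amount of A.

592 mol/min

D reacted = 0.464 × 638 = 296 mol/min; ν_D = −1, so ξ = 296/1 = 296 mol/min.
Outlet amounts (n = n₀ + ν ξ):
  D: 638 − 1(296) = 342
  A: 0 + 2(296) = 592.1
  B: 898 (inert)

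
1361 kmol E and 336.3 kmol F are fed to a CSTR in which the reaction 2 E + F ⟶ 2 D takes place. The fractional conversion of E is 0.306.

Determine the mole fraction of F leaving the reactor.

E reacted = 0.306 × 1361 = 416.5 kmol; ν_E = −2, so ξ = 416.5/2 = 208.2 kmol.
Outlet amounts (n = n₀ + ν ξ):
  E: 1361 − 2(208.2) = 944.5
  F: 336.3 − 1(208.2) = 128.1
  D: 0 + 2(208.2) = 416.5
Total out = 1489 kmol; y_F = 128.1 / 1489 = 0.086.

0.086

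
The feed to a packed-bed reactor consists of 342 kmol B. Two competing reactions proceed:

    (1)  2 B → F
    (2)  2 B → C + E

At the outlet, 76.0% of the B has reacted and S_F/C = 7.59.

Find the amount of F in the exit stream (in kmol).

Conversion of B: B consumed = 0.76 × 342 = 259.9 kmol = 2ξ₁ + 2ξ₂.
Selectivity: 1ξ₁ / (1ξ₂) = 7.59 → ξ₁ = 7.59 ξ₂.
Substitute: (2·7.59 + 2) ξ₂ = 259.9 → ξ₂ = 15.13 kmol, ξ₁ = 114.8 kmol.
Outlet amounts (n = n₀ + Σ ν·ξ):
  B: 342 − 2(114.8) − 2(15.13) = 82.08
  F: 0 + 1(114.8) = 114.8
  C: 0 + 1(15.13) = 15.13
  E: 0 + 1(15.13) = 15.13

115 kmol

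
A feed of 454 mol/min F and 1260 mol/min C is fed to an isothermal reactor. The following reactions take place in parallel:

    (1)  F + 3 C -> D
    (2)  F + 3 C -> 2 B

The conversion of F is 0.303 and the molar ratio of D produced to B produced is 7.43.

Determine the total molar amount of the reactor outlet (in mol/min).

1310 mol/min

Conversion of F: F consumed = 0.303 × 454 = 137.6 mol/min = 1ξ₁ + 1ξ₂.
Selectivity: 1ξ₁ / (2ξ₂) = 7.43 → ξ₁ = 14.86 ξ₂.
Substitute: (1·14.86 + 1) ξ₂ = 137.6 → ξ₂ = 8.674 mol/min, ξ₁ = 128.9 mol/min.
Outlet amounts (n = n₀ + Σ ν·ξ):
  F: 454 − 1(128.9) − 1(8.674) = 316.4
  C: 1260 − 3(128.9) − 3(8.674) = 847.3
  D: 0 + 1(128.9) = 128.9
  B: 0 + 2(8.674) = 17.35
Total out = 316.4 + 847.3 + 128.9 + 17.35 = 1310 mol/min.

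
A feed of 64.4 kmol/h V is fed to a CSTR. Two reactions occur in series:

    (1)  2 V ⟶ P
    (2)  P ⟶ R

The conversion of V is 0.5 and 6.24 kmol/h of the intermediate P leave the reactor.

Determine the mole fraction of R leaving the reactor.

Conversion of V: V consumed = 2ξ₁ = 0.5 × 64.4 → ξ₁ = 16.1 kmol/h.
P balance: n_P = 0 + 1ξ₁ − 1ξ₂ = 6.24 → ξ₂ = (1·16.1 − 6.24)/1 = 9.86 kmol/h.
Outlet amounts (n = n₀ + Σ ν·ξ):
  V: 64.4 − 2(16.1) = 32.2
  P: 0 + 1(16.1) − 1(9.86) = 6.24
  R: 0 + 1(9.86) = 9.86
Total out = 48.3 kmol/h; y_R = 9.86 / 48.3 = 0.2041.

0.204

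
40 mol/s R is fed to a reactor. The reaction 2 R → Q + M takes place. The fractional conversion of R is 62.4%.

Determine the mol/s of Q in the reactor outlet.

R reacted = 0.624 × 40 = 24.96 mol/s; ν_R = −2, so ξ = 24.96/2 = 12.48 mol/s.
Outlet amounts (n = n₀ + ν ξ):
  R: 40 − 2(12.48) = 15.04
  Q: 0 + 1(12.48) = 12.48
  M: 0 + 1(12.48) = 12.48

12.5 mol/s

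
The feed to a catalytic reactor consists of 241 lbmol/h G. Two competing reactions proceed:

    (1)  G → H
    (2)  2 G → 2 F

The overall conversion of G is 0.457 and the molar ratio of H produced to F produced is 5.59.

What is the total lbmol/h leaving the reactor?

241 lbmol/h

Conversion of G: G consumed = 0.457 × 241 = 110.1 lbmol/h = 1ξ₁ + 2ξ₂.
Selectivity: 1ξ₁ / (2ξ₂) = 5.59 → ξ₁ = 11.18 ξ₂.
Substitute: (1·11.18 + 2) ξ₂ = 110.1 → ξ₂ = 8.356 lbmol/h, ξ₁ = 93.42 lbmol/h.
Outlet amounts (n = n₀ + Σ ν·ξ):
  G: 241 − 1(93.42) − 2(8.356) = 130.9
  H: 0 + 1(93.42) = 93.42
  F: 0 + 2(8.356) = 16.71
Total out = 130.9 + 93.42 + 16.71 = 241 lbmol/h.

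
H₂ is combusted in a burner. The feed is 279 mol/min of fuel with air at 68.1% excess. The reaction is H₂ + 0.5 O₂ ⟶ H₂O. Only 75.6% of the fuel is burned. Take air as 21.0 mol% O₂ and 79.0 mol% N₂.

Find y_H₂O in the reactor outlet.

0.163

Stoichiometric O₂ = 0.5 × 279 = 139.5 mol/min; O₂ fed = 139.5 × 1.681 = 234.5 mol/min.
N₂ fed = 234.5 × 79/21 = 882.2 mol/min.
Fuel reacted = 0.756 × 279 → ξ = 210.9 mol/min.
Outlet (n = n₀ + ν ξ):
  H₂: 279 − 1(210.9) = 68.08
  O₂: 234.5 − 0.5(210.9) = 129
  N₂: 882.2 (inert)
  H₂O: 0 + 1(210.9) = 210.9
Total out = 1290 mol/min; y_H₂O = 210.9 / 1290 = 0.1635.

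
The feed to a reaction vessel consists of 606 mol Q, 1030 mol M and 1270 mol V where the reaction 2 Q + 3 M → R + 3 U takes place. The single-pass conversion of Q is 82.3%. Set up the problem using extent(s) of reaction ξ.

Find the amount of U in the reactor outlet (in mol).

Q reacted = 0.823 × 606 = 498.7 mol; ν_Q = −2, so ξ = 498.7/2 = 249.4 mol.
Outlet amounts (n = n₀ + ν ξ):
  Q: 606 − 2(249.4) = 107.3
  M: 1030 − 3(249.4) = 281.9
  R: 0 + 1(249.4) = 249.4
  U: 0 + 3(249.4) = 748.1
  V: 1270 (inert)

748 mol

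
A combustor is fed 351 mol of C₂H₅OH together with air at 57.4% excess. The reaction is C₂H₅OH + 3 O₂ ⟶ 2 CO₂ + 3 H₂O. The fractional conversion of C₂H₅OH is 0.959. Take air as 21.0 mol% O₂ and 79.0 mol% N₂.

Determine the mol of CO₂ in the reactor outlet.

673 mol

Stoichiometric O₂ = 3 × 351 = 1053 mol; O₂ fed = 1053 × 1.574 = 1657 mol.
N₂ fed = 1657 × 79/21 = 6235 mol.
Fuel reacted = 0.959 × 351 → ξ = 336.6 mol.
Outlet (n = n₀ + ν ξ):
  C₂H₅OH: 351 − 1(336.6) = 14.39
  O₂: 1657 − 3(336.6) = 647.6
  N₂: 6235 (inert)
  CO₂: 0 + 2(336.6) = 673.2
  H₂O: 0 + 3(336.6) = 1010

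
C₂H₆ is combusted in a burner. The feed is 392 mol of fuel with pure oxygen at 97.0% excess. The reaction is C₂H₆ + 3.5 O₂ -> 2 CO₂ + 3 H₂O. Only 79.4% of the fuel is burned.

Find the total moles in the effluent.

3250 mol

Stoichiometric O₂ = 3.5 × 392 = 1372 mol; O₂ fed = 1372 × 1.970 = 2703 mol.
Fuel reacted = 0.794 × 392 → ξ = 311.2 mol.
Outlet (n = n₀ + ν ξ):
  C₂H₆: 392 − 1(311.2) = 80.75
  O₂: 2703 − 3.5(311.2) = 1613
  CO₂: 0 + 2(311.2) = 622.5
  H₂O: 0 + 3(311.2) = 933.7
Total out = 80.75 + 1613 + 622.5 + 933.7 = 3250 mol.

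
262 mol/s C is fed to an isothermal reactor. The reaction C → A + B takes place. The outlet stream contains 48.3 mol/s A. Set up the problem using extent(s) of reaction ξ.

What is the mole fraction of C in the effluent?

0.689

For A: n = n₀ + 1ξ → 48.3 = 0 + 1ξ, giving ξ = 48.3 mol/s.
Outlet amounts (n = n₀ + ν ξ):
  C: 262 − 1(48.3) = 213.7
  A: 0 + 1(48.3) = 48.3
  B: 0 + 1(48.3) = 48.3
Total out = 310.3 mol/s; y_C = 213.7 / 310.3 = 0.6887.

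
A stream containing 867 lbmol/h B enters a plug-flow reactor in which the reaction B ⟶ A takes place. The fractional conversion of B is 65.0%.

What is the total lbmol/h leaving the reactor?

867 lbmol/h

B reacted = 0.65 × 867 = 563.6 lbmol/h; ν_B = −1, so ξ = 563.6/1 = 563.6 lbmol/h.
Outlet amounts (n = n₀ + ν ξ):
  B: 867 − 1(563.6) = 303.4
  A: 0 + 1(563.6) = 563.6
Total out = 303.4 + 563.6 = 867 lbmol/h.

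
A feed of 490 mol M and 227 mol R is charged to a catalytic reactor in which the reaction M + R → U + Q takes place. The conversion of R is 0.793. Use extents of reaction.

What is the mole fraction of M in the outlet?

0.432

R reacted = 0.793 × 227 = 180 mol; ν_R = −1, so ξ = 180/1 = 180 mol.
Outlet amounts (n = n₀ + ν ξ):
  M: 490 − 1(180) = 310
  R: 227 − 1(180) = 46.99
  U: 0 + 1(180) = 180
  Q: 0 + 1(180) = 180
Total out = 717 mol; y_M = 310 / 717 = 0.4323.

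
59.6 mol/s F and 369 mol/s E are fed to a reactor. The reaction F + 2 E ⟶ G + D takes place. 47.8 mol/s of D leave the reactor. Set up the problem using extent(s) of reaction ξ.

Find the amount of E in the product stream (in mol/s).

273 mol/s

For D: n = n₀ + 1ξ → 47.8 = 0 + 1ξ, giving ξ = 47.8 mol/s.
Outlet amounts (n = n₀ + ν ξ):
  F: 59.6 − 1(47.8) = 11.8
  E: 369 − 2(47.8) = 273.4
  G: 0 + 1(47.8) = 47.8
  D: 0 + 1(47.8) = 47.8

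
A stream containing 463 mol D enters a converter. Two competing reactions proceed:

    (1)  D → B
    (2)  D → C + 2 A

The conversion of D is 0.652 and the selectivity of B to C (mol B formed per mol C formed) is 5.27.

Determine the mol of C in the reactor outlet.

48.1 mol

Conversion of D: D consumed = 0.652 × 463 = 301.9 mol = 1ξ₁ + 1ξ₂.
Selectivity: 1ξ₁ / (1ξ₂) = 5.27 → ξ₁ = 5.27 ξ₂.
Substitute: (1·5.27 + 1) ξ₂ = 301.9 → ξ₂ = 48.15 mol, ξ₁ = 253.7 mol.
Outlet amounts (n = n₀ + Σ ν·ξ):
  D: 463 − 1(253.7) − 1(48.15) = 161.1
  B: 0 + 1(253.7) = 253.7
  C: 0 + 1(48.15) = 48.15
  A: 0 + 2(48.15) = 96.29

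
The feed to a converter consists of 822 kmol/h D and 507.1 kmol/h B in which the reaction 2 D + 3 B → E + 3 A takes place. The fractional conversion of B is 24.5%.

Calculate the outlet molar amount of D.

B reacted = 0.245 × 507.1 = 124.2 kmol/h; ν_B = −3, so ξ = 124.2/3 = 41.41 kmol/h.
Outlet amounts (n = n₀ + ν ξ):
  D: 822 − 2(41.41) = 739.2
  B: 507.1 − 3(41.41) = 382.9
  E: 0 + 1(41.41) = 41.41
  A: 0 + 3(41.41) = 124.2

739 kmol/h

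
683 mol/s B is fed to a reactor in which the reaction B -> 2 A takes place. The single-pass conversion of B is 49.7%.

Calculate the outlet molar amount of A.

679 mol/s

B reacted = 0.497 × 683 = 339.5 mol/s; ν_B = −1, so ξ = 339.5/1 = 339.5 mol/s.
Outlet amounts (n = n₀ + ν ξ):
  B: 683 − 1(339.5) = 343.5
  A: 0 + 2(339.5) = 678.9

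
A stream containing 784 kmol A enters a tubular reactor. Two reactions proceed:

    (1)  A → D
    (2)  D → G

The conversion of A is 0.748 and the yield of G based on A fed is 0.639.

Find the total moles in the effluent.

Conversion of A: A consumed = 1ξ₁ = 0.748 × 784 → ξ₁ = 586.4 kmol.
Yield of G: 1ξ₂ / 784 = 0.639 → ξ₂ = 501 kmol.
Outlet amounts (n = n₀ + Σ ν·ξ):
  A: 784 − 1(586.4) = 197.6
  D: 0 + 1(586.4) − 1(501) = 85.46
  G: 0 + 1(501) = 501
Total out = 197.6 + 85.46 + 501 = 784 kmol.

784 kmol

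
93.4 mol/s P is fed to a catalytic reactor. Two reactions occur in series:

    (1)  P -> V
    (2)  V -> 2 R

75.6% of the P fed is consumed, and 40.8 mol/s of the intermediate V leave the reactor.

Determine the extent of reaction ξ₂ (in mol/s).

Conversion of P: P consumed = 1ξ₁ = 0.756 × 93.4 → ξ₁ = 70.61 mol/s.
V balance: n_V = 0 + 1ξ₁ − 1ξ₂ = 40.8 → ξ₂ = (1·70.61 − 40.8)/1 = 29.81 mol/s.
Outlet amounts (n = n₀ + Σ ν·ξ):
  P: 93.4 − 1(70.61) = 22.79
  V: 0 + 1(70.61) − 1(29.81) = 40.8
  R: 0 + 2(29.81) = 59.62

ξ₂ = 29.8 mol/s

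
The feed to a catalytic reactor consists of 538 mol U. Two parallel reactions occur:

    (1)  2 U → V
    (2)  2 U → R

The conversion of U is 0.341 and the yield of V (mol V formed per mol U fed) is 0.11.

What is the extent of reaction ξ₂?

Yield of V: 1ξ₁ / 538 = 0.11 → ξ₁ = 59.18 mol.
Conversion of U: 2ξ₁ + 2ξ₂ = 0.341 × 538 = 183.5 → ξ₂ = 32.55 mol.
Outlet amounts (n = n₀ + Σ ν·ξ):
  U: 538 − 2(59.18) − 2(32.55) = 354.5
  V: 0 + 1(59.18) = 59.18
  R: 0 + 1(32.55) = 32.55

ξ₂ = 32.5 mol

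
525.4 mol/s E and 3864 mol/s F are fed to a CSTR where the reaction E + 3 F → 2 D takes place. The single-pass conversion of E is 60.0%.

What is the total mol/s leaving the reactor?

3760 mol/s

E reacted = 0.6 × 525.4 = 315.2 mol/s; ν_E = −1, so ξ = 315.2/1 = 315.2 mol/s.
Outlet amounts (n = n₀ + ν ξ):
  E: 525.4 − 1(315.2) = 210.2
  F: 3864 − 3(315.2) = 2918
  D: 0 + 2(315.2) = 630.5
Total out = 210.2 + 2918 + 630.5 = 3759 mol/s.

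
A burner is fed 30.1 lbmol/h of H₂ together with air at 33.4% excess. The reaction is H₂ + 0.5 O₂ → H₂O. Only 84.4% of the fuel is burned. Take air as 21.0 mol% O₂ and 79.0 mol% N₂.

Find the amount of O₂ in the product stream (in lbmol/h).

7.37 lbmol/h

Stoichiometric O₂ = 0.5 × 30.1 = 15.05 lbmol/h; O₂ fed = 15.05 × 1.334 = 20.08 lbmol/h.
N₂ fed = 20.08 × 79/21 = 75.53 lbmol/h.
Fuel reacted = 0.844 × 30.1 → ξ = 25.4 lbmol/h.
Outlet (n = n₀ + ν ξ):
  H₂: 30.1 − 1(25.4) = 4.696
  O₂: 20.08 − 0.5(25.4) = 7.375
  N₂: 75.53 (inert)
  H₂O: 0 + 1(25.4) = 25.4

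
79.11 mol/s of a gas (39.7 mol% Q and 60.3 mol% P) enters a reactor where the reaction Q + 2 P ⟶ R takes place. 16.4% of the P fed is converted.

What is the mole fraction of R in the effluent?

P reacted = 0.164 × 47.7 = 7.823 mol/s; ν_P = −2, so ξ = 7.823/2 = 3.912 mol/s.
Outlet amounts (n = n₀ + ν ξ):
  Q: 31.41 − 1(3.912) = 27.49
  P: 47.7 − 2(3.912) = 39.88
  R: 0 + 1(3.912) = 3.912
Total out = 71.29 mol/s; y_R = 3.912 / 71.29 = 0.05487.

0.0549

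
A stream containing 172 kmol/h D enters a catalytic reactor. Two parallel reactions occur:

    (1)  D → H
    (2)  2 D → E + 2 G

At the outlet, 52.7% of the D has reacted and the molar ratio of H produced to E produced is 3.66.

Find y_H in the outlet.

0.312

Conversion of D: D consumed = 0.527 × 172 = 90.64 kmol/h = 1ξ₁ + 2ξ₂.
Selectivity: 1ξ₁ / (1ξ₂) = 3.66 → ξ₁ = 3.66 ξ₂.
Substitute: (1·3.66 + 2) ξ₂ = 90.64 → ξ₂ = 16.01 kmol/h, ξ₁ = 58.61 kmol/h.
Outlet amounts (n = n₀ + Σ ν·ξ):
  D: 172 − 1(58.61) − 2(16.01) = 81.36
  H: 0 + 1(58.61) = 58.61
  E: 0 + 1(16.01) = 16.01
  G: 0 + 2(16.01) = 32.03
Total out = 188 kmol/h; y_H = 58.61 / 188 = 0.3118.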